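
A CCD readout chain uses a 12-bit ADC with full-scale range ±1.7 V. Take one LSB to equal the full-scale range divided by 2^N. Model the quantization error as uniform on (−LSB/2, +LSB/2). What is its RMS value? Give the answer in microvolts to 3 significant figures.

The full-scale span is 1.7 − (-1.7) = 3.4 V.
LSB = 3.4 V ÷ 2^12 = 3.4/4096 V = 0.83008 mV.
V_rms = LSB/√12 = 0.83008 mV / √12 = 240 µV.

240 µV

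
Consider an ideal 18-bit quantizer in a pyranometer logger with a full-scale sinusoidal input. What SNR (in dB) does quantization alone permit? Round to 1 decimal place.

110.1 dB

6.02(18) + 1.76 = 108.36 + 1.76 = 110.12 dB.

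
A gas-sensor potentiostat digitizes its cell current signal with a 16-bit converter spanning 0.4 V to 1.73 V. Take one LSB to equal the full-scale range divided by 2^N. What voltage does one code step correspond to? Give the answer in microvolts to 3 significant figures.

20.3 µV

Full-scale range = 1.73 V − (0.4 V) = 1.33 V.
There are 2^16 = 65536 steps.
LSB = 1.33 V / 2^16 = 20.3 µV.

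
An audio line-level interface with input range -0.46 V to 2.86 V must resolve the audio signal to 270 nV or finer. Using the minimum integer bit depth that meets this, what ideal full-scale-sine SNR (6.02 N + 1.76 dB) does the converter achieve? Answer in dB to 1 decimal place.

The full-scale span is 2.86 − (-0.46) = 3.32 V.
Required number of levels: 3.32/270 nV = 1.2296e7; smallest N with 2^N ≥ that is 24.
6.02(24) + 1.76 = 146.24 dB.

146.2 dB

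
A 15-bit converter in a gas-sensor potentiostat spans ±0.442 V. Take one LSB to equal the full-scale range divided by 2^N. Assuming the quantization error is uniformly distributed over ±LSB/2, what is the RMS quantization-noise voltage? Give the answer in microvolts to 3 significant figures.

The full-scale span is 0.442 − (-0.442) = 0.884 V.
Step size = 0.884/32768 V = 26.978 µV.
σ_q = LSB/√12 = 26.978 µV/3.4641 = 7.79 µV.

7.79 µV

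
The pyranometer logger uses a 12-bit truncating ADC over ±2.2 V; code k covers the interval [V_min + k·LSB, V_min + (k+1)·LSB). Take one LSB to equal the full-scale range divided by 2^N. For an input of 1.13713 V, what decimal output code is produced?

Full-scale range = 2.2 V − (-2.2 V) = 4.4 V. LSB = 4.4 V / 2^12 ≈ 1.074 mV.
V_in − V_min = 1.13713 − (-2.2) = 3.33713 V.
Divide by LSB: 3.33713 × 4096/4.4 = 3106.5647.
Truncating gives code 3106.

3106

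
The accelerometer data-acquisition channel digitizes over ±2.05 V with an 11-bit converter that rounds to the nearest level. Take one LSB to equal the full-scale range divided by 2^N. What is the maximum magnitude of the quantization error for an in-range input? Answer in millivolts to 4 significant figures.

The full-scale span is 2.05 − (-2.05) = 4.1 V.
One LSB is 4.1 V / 2048 = 2.00195 mV.
|e|_max = LSB/2 = 1.001 mV.

1.001 mV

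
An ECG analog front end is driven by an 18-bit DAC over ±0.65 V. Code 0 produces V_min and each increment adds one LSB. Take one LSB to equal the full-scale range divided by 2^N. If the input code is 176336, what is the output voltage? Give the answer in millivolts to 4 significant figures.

Span: 0.65 V − (-0.65 V) = 1.3 V. LSB = 1.3 V / 2^18.
V_out = -0.65 + 176336 × (1.3/262144) V
      = -0.65 V + 0.874469 V = 0.224469 V.

224.5 mV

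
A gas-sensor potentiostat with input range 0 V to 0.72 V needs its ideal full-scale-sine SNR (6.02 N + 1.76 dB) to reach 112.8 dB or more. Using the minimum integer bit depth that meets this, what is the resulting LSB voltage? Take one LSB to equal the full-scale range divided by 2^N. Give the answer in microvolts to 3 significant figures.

1.37 µV

Range is 0.72 V.
Required N = ⌈(112.8 − 1.76)/6.02⌉ = ⌈18.445⌉ = 19.
LSB = 0.72 V ÷ 2^19 = 0.72/524288 V = 1.37 µV.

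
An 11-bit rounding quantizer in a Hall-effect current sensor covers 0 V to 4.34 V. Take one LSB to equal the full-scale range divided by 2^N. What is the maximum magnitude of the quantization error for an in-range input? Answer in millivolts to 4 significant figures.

V_FS = 4.34 V.
Step size = 4.34/2048 V = 2.11914 mV.
|e|_max = LSB/2 = 1.060 mV.

1.060 mV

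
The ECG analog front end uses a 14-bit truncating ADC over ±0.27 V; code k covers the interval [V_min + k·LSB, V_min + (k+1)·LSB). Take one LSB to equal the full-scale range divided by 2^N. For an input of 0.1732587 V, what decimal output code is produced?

13448

Full-scale range = 0.27 V − (-0.27 V) = 0.54 V. LSB = 0.54 V / 2^14 ≈ 32.96 µV.
V_in − V_min = 0.1732587 − (-0.27) = 0.4432587 V.
Divide by LSB: 0.4432587 × 16384/0.54 = 13448.7973.
Truncating gives code 13448.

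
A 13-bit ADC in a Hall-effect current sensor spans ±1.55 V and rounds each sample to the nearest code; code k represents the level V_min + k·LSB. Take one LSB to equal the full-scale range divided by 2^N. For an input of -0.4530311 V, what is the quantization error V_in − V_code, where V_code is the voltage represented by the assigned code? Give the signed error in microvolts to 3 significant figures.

−64.8 µV

The full-scale span is 1.55 − (-1.55) = 3.1 V. LSB = 3.1 V / 2^13 ≈ 378.4 µV.
Position in LSBs: (-0.4530311 − (-1.55)) × 8192/3.1 = 2898.8288; rounding gives k = 2899.
V_code = -1.55 + (2899/8192) × 3.1 = -0.4529663086 V.
e = -0.4530311 − (-0.4529663086) = −64.8 µV.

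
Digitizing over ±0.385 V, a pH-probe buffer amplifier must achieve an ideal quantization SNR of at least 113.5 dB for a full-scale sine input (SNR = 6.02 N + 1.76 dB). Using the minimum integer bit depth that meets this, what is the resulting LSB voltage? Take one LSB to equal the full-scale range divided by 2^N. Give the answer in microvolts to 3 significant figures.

1.47 µV

Span: 0.385 V − (-0.385 V) = 0.77 V.
Solving 6.02 N ≥ 113.5 − 1.76: N ≥ 18.561. Round up → N = 19.
Step size = 0.77/524288 V = 1.47 µV.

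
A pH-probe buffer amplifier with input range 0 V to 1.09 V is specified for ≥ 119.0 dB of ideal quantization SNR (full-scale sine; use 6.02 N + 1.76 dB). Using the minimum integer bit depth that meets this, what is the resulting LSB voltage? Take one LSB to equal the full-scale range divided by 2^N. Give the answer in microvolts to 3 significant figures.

1.04 µV

V_FS = 1.09 V.
Solving 6.02 N ≥ 119.0 − 1.76: N ≥ 19.475. Round up → N = 20.
One LSB is 1.09 V / 1048576 = 1.04 µV.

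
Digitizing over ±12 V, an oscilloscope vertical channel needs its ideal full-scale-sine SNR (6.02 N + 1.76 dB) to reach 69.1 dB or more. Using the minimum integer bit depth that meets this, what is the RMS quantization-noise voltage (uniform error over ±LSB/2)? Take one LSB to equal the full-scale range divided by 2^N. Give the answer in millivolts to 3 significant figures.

Span: 12 V − (-12 V) = 24 V.
N ≥ (69.1 − 1.76)/6.02 = 11.186 → N_min = 12.
One LSB is 24 V / 4096 = 5.8594 mV.
V_rms = LSB/√12 = 1.69 mV.

1.69 mV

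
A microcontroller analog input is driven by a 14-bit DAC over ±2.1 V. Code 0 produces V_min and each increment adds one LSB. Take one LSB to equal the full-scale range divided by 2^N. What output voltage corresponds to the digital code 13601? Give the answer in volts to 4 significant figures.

1.387 V

Range = 2.1 − (-2.1) = 4.2 V. LSB = 4.2 V / 2^14.
V_out = -2.1 + 13601 × (4.2/16384) V
      = -2.1 V + 3.48658 V = 1.38658 V.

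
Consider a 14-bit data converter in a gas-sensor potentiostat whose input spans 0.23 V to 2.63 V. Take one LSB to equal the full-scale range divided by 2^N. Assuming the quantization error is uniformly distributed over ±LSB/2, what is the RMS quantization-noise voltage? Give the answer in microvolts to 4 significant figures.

42.29 µV

The full-scale span is 2.63 − (0.23) = 2.4 V.
LSB = 2.4 V ÷ 2^14 = 2.4/16384 V = 146.484 µV.
σ_q = LSB/√12 = 146.484 µV/3.4641 = 42.29 µV.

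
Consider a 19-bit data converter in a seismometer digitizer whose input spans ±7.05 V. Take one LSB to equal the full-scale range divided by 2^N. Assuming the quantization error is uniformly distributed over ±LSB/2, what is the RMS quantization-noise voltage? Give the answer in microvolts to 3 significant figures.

Range = 7.05 − (-7.05) = 14.1 V.
LSB = 14.1 V ÷ 2^19 = 14.1/524288 V = 26.894 µV.
σ_q = LSB/√12 = 26.894 µV/3.4641 = 7.76 µV.

7.76 µV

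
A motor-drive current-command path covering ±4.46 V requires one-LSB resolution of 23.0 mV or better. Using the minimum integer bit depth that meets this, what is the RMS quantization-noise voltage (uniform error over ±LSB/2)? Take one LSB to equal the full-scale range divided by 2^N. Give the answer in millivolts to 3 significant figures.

The full-scale span is 4.46 − (-4.46) = 8.92 V.
Levels needed ≥ 8.92/23.0 mV = 387.8. 2^9 = 512 suffices, so N_min = 9.
One LSB is 8.92 V / 512 = 17.422 mV.
RMS noise = LSB/√12 = 5.03 mV.

5.03 mV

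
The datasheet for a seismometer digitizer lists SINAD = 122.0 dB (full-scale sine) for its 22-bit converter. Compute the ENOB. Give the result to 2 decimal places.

19.97 bits

ENOB = (SINAD − 1.76) / 6.02 = (122.0 − 1.76) / 6.02 = 120.24 / 6.02 = 19.9734.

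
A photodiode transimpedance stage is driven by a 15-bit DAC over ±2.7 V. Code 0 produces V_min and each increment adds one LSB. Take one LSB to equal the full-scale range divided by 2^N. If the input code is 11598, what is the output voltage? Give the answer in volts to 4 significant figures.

-0.7887 V

Range = 2.7 − (-2.7) = 5.4 V. LSB = 5.4 V / 2^15.
Output = V_min + (11598/32768) × range = -2.7 + 0.353943 × 5.4 V
      = -2.7 V + 1.91129 V = -0.788708 V.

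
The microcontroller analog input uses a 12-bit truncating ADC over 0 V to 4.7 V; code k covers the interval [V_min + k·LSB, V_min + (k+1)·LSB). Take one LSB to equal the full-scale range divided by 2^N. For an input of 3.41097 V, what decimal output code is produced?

2972

Span = 4.7 V. LSB = 4.7 V / 2^12 ≈ 1.147 mV.
(V_in − V_min) × 2^12/range = (3.41097 − (0)) × 4096/4.7 = 2972.624.
Floor → code = 2972.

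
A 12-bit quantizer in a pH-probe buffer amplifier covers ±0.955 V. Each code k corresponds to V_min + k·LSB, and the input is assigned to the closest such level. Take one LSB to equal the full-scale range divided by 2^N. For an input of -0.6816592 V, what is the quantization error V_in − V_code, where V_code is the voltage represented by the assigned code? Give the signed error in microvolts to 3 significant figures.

+84.0 µV

Full-scale range = 0.955 V − (-0.955 V) = 1.91 V. LSB = 1.91 V / 2^12 ≈ 466.3 µV.
(-0.6816592 − (-0.955)) / LSB = 0.2733408 × 4096/1.91 = 586.1801. Nearest integer: k = 586.
Reconstructed level: -0.955 + 586 × 1.91/4096 V = -0.6817431641 V.
Error = V_in − V_code = -0.6816592 − (-0.6817431641) = +84.0 µV.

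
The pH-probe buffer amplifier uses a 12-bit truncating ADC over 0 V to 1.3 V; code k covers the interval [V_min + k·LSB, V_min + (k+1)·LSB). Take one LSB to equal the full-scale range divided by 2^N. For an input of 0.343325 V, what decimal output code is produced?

1081

V_FS = 1.3 V. LSB = 1.3 V / 2^12 ≈ 317.4 µV.
V_in − V_min = 0.343325 − (0) = 0.343325 V.
Divide by LSB: 0.343325 × 4096/1.3 = 1081.7378.
Truncating gives code 1081.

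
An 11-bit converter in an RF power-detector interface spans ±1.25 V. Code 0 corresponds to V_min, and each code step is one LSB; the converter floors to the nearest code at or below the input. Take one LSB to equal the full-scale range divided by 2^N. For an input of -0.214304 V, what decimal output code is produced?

848

Range = 1.25 − (-1.25) = 2.5 V. LSB = 2.5 V / 2^11 ≈ 1.221 mV.
code = ⌊(V_in − V_min)/LSB⌋ = ⌊(V_in − V_min) × 2^11 / range⌋
     = ⌊(-0.214304 − (-1.25)) × 2048 / 2.5⌋ = ⌊1.035696 × 2048/2.5⌋
     = ⌊848.442⌋ = 848.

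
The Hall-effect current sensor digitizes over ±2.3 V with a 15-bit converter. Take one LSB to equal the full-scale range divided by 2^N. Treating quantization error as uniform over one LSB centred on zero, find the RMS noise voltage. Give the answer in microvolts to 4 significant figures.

Span: 2.3 V − (-2.3 V) = 4.6 V.
Step size = 4.6/32768 V = 140.381 µV.
σ_q = LSB/√12 = 140.381 µV/3.4641 = 40.52 µV.

40.52 µV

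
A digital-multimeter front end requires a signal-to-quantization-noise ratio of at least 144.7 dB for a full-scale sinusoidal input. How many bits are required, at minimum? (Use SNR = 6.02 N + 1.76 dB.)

N ≥ (144.7 − 1.76)/6.02 = 23.744 → N_min = 24.

24 bits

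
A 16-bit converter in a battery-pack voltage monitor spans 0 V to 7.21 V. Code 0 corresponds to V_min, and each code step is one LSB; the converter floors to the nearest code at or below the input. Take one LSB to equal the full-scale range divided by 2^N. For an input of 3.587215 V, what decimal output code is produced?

32606

Range is 7.21 V. LSB = 7.21 V / 2^16 ≈ 110.0 µV.
V_in − V_min = 3.587215 − (0) = 3.587215 V.
Divide by LSB: 3.587215 × 65536/7.21 = 32606.3415.
Truncating gives code 32606.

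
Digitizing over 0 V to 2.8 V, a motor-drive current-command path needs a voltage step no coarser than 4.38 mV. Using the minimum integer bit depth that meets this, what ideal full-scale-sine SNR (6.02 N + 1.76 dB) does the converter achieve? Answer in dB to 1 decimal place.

62.0 dB

Span = 2.8 V.
Required number of levels: 2.8/4.38 mV = 639.27; smallest N with 2^N ≥ that is 10.
6.02(10) + 1.76 = 61.96 dB.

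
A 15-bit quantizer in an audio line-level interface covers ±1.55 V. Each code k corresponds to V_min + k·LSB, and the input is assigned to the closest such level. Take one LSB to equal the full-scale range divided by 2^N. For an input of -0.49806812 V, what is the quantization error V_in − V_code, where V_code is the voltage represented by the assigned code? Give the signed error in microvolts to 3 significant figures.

The full-scale span is 1.55 − (-1.55) = 3.1 V. LSB = 3.1 V / 2^15 ≈ 94.60 µV.
(V_in − V_min)/LSB = (-0.49806812 − (-1.55)) × 32768/3.1 = 11119.2593 → nearest code k = 11119.
V_code = V_min + k × range/2^15 = -1.55 + 11119 × 3.1/32768 = -0.49809265137 V.
Error = V_in − V_code = -0.49806812 − (-0.49809265137) = +24.5 µV.

+24.5 µV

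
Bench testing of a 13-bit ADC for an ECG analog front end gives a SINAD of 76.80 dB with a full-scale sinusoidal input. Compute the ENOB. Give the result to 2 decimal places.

12.47 bits

ENOB = (SINAD − 1.76) / 6.02 = (76.80 − 1.76) / 6.02 = 75.04 / 6.02 = 12.4651.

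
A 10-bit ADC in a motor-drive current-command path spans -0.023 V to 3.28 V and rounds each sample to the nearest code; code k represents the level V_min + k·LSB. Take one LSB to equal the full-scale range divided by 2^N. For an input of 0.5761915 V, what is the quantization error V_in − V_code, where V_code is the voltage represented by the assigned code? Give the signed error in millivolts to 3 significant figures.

Span: 3.28 V − (-0.023 V) = 3.303 V. LSB = 3.303 V / 2^10 ≈ 3.226 mV.
(0.5761915 − (-0.023)) / LSB = 0.5991915 × 1024/3.303 = 185.7621. Nearest integer: k = 186.
V_code = V_min + k × range/2^10 = -0.023 + 186 × 3.303/1024 = 0.5769589844 V.
e = 0.5761915 − (0.5769589844) = −0.767 mV.

−0.767 mV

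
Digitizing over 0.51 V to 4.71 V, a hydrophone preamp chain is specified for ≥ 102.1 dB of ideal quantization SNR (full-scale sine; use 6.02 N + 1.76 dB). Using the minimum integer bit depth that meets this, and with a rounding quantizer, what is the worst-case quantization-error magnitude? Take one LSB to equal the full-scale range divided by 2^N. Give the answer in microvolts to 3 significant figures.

Full-scale range = 4.71 V − (0.51 V) = 4.2 V.
N ≥ (102.1 − 1.76)/6.02 = 16.668 → N_min = 17.
One LSB is 4.2 V / 131072 = 32.043 µV.
Max error for round-to-nearest is LSB/2 = 16.0 µV.

16.0 µV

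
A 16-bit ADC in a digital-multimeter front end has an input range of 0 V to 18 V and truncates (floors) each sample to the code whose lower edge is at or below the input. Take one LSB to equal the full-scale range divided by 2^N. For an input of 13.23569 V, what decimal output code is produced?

48189

V_FS = 18 V. LSB = 18 V / 2^16 ≈ 274.7 µV.
code = ⌊(V_in − V_min)/LSB⌋ = ⌊(V_in − V_min) × 2^16 / range⌋
     = ⌊(13.23569 − (0)) × 65536 / 18⌋ = ⌊13.23569 × 65536/18⌋
     = ⌊48189.677⌋ = 48189.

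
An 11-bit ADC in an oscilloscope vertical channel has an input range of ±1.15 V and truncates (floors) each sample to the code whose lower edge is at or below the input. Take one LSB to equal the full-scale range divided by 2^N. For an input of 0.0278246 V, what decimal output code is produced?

1048

Full-scale range = 1.15 V − (-1.15 V) = 2.3 V. LSB = 2.3 V / 2^11 ≈ 1.123 mV.
V_in − V_min = 0.0278246 − (-1.15) = 1.1778246 V.
Divide by LSB: 1.1778246 × 2048/2.3 = 1048.7760.
Truncating gives code 1048.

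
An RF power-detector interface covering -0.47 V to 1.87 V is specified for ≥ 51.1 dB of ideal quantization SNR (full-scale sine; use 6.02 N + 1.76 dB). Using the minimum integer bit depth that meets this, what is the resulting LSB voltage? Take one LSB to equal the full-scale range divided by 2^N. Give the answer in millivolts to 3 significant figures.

4.57 mV

Full-scale range = 1.87 V − (-0.47 V) = 2.34 V.
Solving 6.02 N ≥ 51.1 − 1.76: N ≥ 8.196. Round up → N = 9.
LSB = 2.34 V / 2^9 = 4.57 mV.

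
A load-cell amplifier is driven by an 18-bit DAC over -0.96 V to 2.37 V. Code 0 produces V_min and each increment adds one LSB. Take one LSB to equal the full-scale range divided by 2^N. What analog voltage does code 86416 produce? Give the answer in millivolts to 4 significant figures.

137.7 mV

Span: 2.37 V − (-0.96 V) = 3.33 V. LSB = 3.33 V / 2^18.
Output = V_min + (86416/262144) × range = -0.96 + 0.329651 × 3.33 V
      = -0.96 + 1.09774 = 0.137737 V.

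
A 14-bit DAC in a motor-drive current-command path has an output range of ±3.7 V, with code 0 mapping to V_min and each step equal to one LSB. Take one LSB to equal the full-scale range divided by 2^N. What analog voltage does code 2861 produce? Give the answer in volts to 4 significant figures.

-2.408 V

Full-scale range = 3.7 V − (-3.7 V) = 7.4 V. LSB = 7.4 V / 2^14.
V_out = -3.7 + 2861 × (7.4/16384) V
      = -3.7 V + 1.29220 V = -2.40780 V.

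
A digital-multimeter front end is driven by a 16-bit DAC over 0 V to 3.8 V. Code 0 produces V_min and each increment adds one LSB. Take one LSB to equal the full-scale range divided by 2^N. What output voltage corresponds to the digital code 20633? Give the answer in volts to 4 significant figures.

1.196 V

V_FS = 3.8 V. LSB = 3.8 V / 2^16.
V_out = V_min + code × LSB = 0 V + 20633 × 3.8 V / 65536
      = 0 V + 1.19637 V = 1.19637 V.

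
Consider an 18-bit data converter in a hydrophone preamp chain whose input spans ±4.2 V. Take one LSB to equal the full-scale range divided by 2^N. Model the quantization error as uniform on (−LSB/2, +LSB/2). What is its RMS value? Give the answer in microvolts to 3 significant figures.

Range = 4.2 − (-4.2) = 8.4 V.
LSB = 8.4 V ÷ 2^18 = 8.4/262144 V = 32.043 µV.
V_rms = LSB/√12 = 32.043 µV / √12 = 9.25 µV.

9.25 µV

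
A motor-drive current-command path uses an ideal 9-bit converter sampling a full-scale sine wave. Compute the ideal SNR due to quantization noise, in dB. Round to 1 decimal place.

SNR = 6.02·9 + 1.76 = 55.94 dB.

55.9 dB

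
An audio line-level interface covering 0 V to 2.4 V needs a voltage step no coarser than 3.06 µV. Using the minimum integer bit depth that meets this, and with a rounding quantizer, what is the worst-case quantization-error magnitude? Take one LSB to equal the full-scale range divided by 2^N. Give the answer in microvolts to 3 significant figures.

Range is 2.4 V.
Required number of levels: 2.4/3.06 µV = 784310; smallest N with 2^N ≥ that is 20.
One LSB is 2.4 V / 1048576 = 2.2888 µV.
Half an LSB is 1.14 µV.

1.14 µV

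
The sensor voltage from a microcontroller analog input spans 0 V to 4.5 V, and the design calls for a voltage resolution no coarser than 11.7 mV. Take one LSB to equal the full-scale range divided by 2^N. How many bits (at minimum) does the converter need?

Range is 4.5 V.
4.5 V / 11.7 mV = 384.6. Since 2^8 = 256 and 2^9 = 512, N = 9.

9 bits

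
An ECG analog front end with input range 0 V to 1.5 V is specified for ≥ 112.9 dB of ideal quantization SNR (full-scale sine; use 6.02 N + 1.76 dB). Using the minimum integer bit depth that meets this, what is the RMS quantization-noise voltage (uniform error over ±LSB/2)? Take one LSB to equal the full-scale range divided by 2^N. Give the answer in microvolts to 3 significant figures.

Full-scale range = 1.5 V.
N ≥ (112.9 − 1.76)/6.02 = 18.462 → N_min = 19.
Step size = 1.5/524288 V = 2.8610 µV.
σ_q = LSB/√12 = 2.8610 µV/3.4641 = 0.826 µV.

0.826 µV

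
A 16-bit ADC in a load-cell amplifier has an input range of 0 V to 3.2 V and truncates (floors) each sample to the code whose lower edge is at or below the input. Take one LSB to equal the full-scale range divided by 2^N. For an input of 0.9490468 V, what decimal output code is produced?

V_FS = 3.2 V. LSB = 3.2 V / 2^16 ≈ 48.83 µV.
V_in − V_min = 0.9490468 − (0) = 0.9490468 V.
Divide by LSB: 0.9490468 × 65536/3.2 = 19436.4785.
Truncating gives code 19436.

19436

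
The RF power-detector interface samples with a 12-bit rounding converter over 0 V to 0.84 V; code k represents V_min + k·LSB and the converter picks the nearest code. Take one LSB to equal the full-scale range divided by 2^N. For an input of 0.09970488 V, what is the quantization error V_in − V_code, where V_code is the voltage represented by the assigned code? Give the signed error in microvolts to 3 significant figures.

+36.9 µV

Range is 0.84 V. LSB = 0.84 V / 2^12 ≈ 205.1 µV.
Position in LSBs: (0.09970488 − (0)) × 4096/0.84 = 486.1800; rounding gives k = 486.
V_code = 0 + (486/4096) × 0.84 = 0.09966796875 V.
Error = V_in − V_code = 0.09970488 − (0.09966796875) = +36.9 µV.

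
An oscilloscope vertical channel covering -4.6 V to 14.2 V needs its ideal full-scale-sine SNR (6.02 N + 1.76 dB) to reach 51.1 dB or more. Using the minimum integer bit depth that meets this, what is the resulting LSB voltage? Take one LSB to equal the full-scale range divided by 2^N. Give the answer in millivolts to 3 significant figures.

Full-scale range = 14.2 V − (-4.6 V) = 18.8 V.
N ≥ (51.1 − 1.76)/6.02 = 8.196 → N_min = 9.
One LSB is 18.8 V / 512 = 36.7 mV.

36.7 mV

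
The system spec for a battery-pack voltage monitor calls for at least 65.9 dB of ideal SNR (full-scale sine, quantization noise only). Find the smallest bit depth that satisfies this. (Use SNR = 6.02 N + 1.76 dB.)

6.02 N + 1.76 ≥ 65.9 gives N ≥ 10.654, so the minimum integer is 11.

11 bits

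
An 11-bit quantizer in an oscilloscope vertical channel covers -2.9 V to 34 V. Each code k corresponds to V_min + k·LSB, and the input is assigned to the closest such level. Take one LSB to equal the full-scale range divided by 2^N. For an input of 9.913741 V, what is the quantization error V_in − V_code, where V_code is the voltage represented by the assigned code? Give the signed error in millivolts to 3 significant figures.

+3.24 mV

Full-scale range = 34 V − (-2.9 V) = 36.9 V. LSB = 36.9 V / 2^11 ≈ 18.02 mV.
(9.913741 − (-2.9)) / LSB = 12.813741 × 2048/36.9 = 711.1800. Nearest integer: k = 711.
Reconstructed level: -2.9 + 711 × 36.9/2048 V = 9.910498047 V.
V_in − V_code = 9.913741 − (9.910498047) = +3.24 mV.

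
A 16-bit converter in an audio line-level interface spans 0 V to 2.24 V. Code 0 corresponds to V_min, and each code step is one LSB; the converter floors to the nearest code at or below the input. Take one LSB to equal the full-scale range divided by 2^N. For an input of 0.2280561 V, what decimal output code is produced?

V_FS = 2.24 V. LSB = 2.24 V / 2^16 ≈ 34.18 µV.
code = ⌊(V_in − V_min)/LSB⌋ = ⌊(V_in − V_min) × 2^16 / range⌋
     = ⌊(0.2280561 − (0)) × 65536 / 2.24⌋ = ⌊0.2280561 × 65536/2.24⌋
     = ⌊6672.270⌋ = 6672.

6672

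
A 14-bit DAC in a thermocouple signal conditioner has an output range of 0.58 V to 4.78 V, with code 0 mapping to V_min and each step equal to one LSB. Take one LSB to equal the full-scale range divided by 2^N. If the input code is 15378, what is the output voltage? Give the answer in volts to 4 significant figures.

Range = 4.78 − (0.58) = 4.2 V. LSB = 4.2 V / 2^14.
V_out = V_min + code × LSB = 0.58 V + 15378 × 4.2 V / 16384
      = 0.58 + 3.94211 = 4.52211 V.

4.522 V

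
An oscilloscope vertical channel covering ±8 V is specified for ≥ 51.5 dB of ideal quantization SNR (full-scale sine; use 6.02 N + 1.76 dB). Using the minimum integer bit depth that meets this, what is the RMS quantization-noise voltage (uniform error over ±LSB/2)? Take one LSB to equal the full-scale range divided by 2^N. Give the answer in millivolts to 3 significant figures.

9.02 mV

Full-scale range = 8 V − (-8 V) = 16 V.
N ≥ (51.5 − 1.76)/6.02 = 8.262 → N_min = 9.
One LSB is 16 V / 512 = 31.250 mV.
V_rms = LSB/√12 = 9.02 mV.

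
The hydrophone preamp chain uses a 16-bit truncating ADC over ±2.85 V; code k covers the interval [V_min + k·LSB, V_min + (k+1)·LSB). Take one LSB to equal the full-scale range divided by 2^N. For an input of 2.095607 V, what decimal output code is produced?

Full-scale range = 2.85 V − (-2.85 V) = 5.7 V. LSB = 5.7 V / 2^16 ≈ 86.98 µV.
(V_in − V_min) × 2^16/range = (2.095607 − (-2.85)) × 65536/5.7 = 56862.333.
Floor → code = 56862.

56862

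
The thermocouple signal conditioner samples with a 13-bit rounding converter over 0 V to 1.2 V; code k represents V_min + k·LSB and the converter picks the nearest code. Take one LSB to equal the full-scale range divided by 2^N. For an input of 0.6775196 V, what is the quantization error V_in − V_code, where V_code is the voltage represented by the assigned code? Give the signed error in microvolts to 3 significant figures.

Range is 1.2 V. LSB = 1.2 V / 2^13 ≈ 146.5 µV.
(0.6775196 − (0)) / LSB = 0.6775196 × 8192/1.2 = 4625.2005. Nearest integer: k = 4625.
V_code = 0 + (4625/8192) × 1.2 = 0.6774902344 V.
V_in − V_code = 0.6775196 − (0.6774902344) = +29.4 µV.

+29.4 µV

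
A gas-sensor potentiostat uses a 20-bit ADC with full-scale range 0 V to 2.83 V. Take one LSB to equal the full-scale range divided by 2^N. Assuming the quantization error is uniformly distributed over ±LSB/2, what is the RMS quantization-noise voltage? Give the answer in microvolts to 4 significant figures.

0.7791 µV

Span = 2.83 V.
Step size = 2.83/1048576 V = 2.69890 µV.
For a uniform distribution on [−LSB/2, +LSB/2], V_rms = LSB/√12 = 2.69890 µV/3.4641 = 0.7791 µV.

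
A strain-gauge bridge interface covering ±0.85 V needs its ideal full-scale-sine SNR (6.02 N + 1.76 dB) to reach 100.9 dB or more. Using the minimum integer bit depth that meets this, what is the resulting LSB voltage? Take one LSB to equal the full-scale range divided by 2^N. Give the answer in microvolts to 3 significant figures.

Full-scale range = 0.85 V − (-0.85 V) = 1.7 V.
Solving 6.02 N ≥ 100.9 − 1.76: N ≥ 16.468. Round up → N = 17.
One LSB is 1.7 V / 131072 = 13.0 µV.

13.0 µV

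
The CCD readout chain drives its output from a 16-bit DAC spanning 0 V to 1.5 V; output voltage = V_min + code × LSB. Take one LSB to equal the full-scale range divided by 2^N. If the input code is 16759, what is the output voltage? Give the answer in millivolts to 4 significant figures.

Full-scale range = 1.5 V. LSB = 1.5 V / 2^16.
V_out = V_min + code × LSB = 0 V + 16759 × 1.5 V / 65536
      = 0 + 0.383583 = 0.383583 V.

383.6 mV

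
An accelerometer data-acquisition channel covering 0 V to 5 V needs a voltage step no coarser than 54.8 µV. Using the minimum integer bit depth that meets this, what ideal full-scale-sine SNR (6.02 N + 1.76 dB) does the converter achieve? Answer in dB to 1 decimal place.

104.1 dB

V_FS = 5 V.
Need 2^N ≥ 5 V / 54.8 µV = 91240 → N_min = 17.
Ideal SNR at N = 17: 6.02·17 + 1.76 = 104.1 dB.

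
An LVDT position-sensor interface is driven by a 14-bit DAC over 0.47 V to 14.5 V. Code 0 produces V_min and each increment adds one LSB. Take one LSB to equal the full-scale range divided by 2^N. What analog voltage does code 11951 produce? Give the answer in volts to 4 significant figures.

The full-scale span is 14.5 − (0.47) = 14.03 V. LSB = 14.03 V / 2^14.
Output = V_min + (11951/16384) × range = 0.47 + 0.729431 × 14.03 V
      = 0.47 + 10.2339 = 10.7039 V.

10.70 V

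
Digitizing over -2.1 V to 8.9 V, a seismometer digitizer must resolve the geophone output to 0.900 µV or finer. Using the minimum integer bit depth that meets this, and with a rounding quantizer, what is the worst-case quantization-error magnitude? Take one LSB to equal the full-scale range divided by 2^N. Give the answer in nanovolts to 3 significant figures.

328 nV

Full-scale range = 8.9 V − (-2.1 V) = 11 V.
Levels needed ≥ 11/0.900 µV = 1.222e7. 2^24 = 16777216 suffices, so N_min = 24.
LSB = 11 V / 2^24 = 0.65565 µV.
Max error for round-to-nearest is LSB/2 = 328 nV.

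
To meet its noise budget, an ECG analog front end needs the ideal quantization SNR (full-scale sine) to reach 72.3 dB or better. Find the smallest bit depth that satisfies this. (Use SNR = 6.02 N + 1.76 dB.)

12 bits

N ≥ (72.3 − 1.76)/6.02 = 11.718 → N_min = 12.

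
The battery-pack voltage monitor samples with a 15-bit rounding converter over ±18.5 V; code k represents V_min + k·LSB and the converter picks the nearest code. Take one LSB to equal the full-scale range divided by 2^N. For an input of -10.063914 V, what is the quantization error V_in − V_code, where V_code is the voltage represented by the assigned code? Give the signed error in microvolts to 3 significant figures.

Range = 18.5 − (-18.5) = 37 V. LSB = 37 V / 2^15 ≈ 1.129 mV.
Position in LSBs: (-10.063914 − (-18.5)) × 32768/37 = 7471.1802; rounding gives k = 7471.
V_code = V_min + k × range/2^15 = -18.5 + 7471 × 37/32768 = -10.064117432 V.
e = -10.063914 − (-10.064117432) = +203 µV.

+203 µV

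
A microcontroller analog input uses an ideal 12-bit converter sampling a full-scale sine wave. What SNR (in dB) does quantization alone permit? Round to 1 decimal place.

74.0 dB

6.02(12) + 1.76 = 72.24 + 1.76 = 74.00 dB.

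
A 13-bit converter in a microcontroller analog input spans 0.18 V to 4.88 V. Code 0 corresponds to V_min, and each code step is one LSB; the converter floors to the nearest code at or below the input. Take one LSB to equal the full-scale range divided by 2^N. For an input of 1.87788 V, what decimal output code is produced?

2959

Full-scale range = 4.88 V − (0.18 V) = 4.7 V. LSB = 4.7 V / 2^13 ≈ 0.5737 mV.
(V_in − V_min) × 2^13/range = (1.87788 − (0.18)) × 8192/4.7 = 2959.369.
Floor → code = 2959.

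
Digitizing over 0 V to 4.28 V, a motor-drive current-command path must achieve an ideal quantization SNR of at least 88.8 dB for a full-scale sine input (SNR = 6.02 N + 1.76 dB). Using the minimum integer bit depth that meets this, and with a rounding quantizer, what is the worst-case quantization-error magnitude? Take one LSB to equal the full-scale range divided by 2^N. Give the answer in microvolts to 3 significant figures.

Full-scale range = 4.28 V.
N ≥ (88.8 − 1.76)/6.02 = 14.458 → N_min = 15.
LSB = 4.28 V ÷ 2^15 = 4.28/32768 V = 130.62 µV.
|e|_max = LSB/2 = 65.3 µV.

65.3 µV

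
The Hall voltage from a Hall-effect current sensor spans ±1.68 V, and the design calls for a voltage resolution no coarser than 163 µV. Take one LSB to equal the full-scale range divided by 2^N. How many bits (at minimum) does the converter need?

15 bits

The full-scale span is 1.68 − (-1.68) = 3.36 V.
3.36 V / 163 µV = 20610. Since 2^14 = 16384 and 2^15 = 32768, N = 15.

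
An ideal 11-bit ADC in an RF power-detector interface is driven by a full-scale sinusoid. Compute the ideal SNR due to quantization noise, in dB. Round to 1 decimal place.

68.0 dB

Ideal quantization SNR: 6.02 × 11 + 1.76 dB = 68.0 dB.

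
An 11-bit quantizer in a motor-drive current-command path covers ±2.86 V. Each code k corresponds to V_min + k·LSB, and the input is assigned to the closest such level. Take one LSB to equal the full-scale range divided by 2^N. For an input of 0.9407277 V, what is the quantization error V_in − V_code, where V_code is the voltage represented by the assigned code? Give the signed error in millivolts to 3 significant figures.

The full-scale span is 2.86 − (-2.86) = 5.72 V. LSB = 5.72 V / 2^11 ≈ 2.793 mV.
(V_in − V_min)/LSB = (0.9407277 − (-2.86)) × 2048/5.72 = 1360.8200 → nearest code k = 1361.
Reconstructed level: -2.86 + 1361 × 5.72/2048 V = 0.9412304688 V.
Error = V_in − V_code = 0.9407277 − (0.9412304688) = −0.503 mV.

−0.503 mV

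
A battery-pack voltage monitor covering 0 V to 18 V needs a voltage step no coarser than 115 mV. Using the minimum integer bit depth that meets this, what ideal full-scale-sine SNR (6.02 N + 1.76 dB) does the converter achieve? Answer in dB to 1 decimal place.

49.9 dB

Full-scale range = 18 V.
Levels needed ≥ 18/115 mV = 156.5. 2^8 = 256 suffices, so N_min = 8.
6.02(8) + 1.76 = 49.92 dB.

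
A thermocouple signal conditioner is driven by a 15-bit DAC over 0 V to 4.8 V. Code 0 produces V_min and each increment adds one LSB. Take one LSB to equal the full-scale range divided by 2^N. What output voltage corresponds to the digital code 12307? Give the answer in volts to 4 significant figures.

V_FS = 4.8 V. LSB = 4.8 V / 2^15.
Output = V_min + (12307/32768) × range = 0 + 0.375580 × 4.8 V
      = 0 V + 1.80278 V = 1.80278 V.

1.803 V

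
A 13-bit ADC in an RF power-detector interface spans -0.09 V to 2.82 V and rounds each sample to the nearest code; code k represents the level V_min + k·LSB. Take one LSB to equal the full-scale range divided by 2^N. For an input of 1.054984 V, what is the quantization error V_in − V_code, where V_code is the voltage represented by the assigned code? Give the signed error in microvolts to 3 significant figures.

Range = 2.82 − (-0.09) = 2.91 V. LSB = 2.91 V / 2^13 ≈ 355.2 µV.
Position in LSBs: (1.054984 − (-0.09)) × 8192/2.91 = 3223.2677; rounding gives k = 3223.
V_code = -0.09 + (3223/8192) × 2.91 = 1.054888916 V.
V_in − V_code = 1.054984 − (1.054888916) = +95.1 µV.

+95.1 µV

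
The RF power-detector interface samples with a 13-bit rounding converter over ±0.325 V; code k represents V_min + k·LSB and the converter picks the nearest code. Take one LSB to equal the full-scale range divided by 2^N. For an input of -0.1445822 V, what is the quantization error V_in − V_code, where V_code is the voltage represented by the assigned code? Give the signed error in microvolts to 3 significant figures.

−14.3 µV

Full-scale range = 0.325 V − (-0.325 V) = 0.65 V. LSB = 0.65 V / 2^13 ≈ 79.35 µV.
Position in LSBs: (-0.1445822 − (-0.325)) × 8192/0.65 = 2273.8194; rounding gives k = 2274.
Reconstructed level: -0.325 + 2274 × 0.65/8192 V = -0.1445678711 V.
Error = V_in − V_code = -0.1445822 − (-0.1445678711) = −14.3 µV.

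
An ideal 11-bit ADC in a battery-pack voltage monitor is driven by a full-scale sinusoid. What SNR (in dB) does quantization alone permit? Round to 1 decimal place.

For an ideal N-bit converter with full-scale sine input, SNR = 6.02 N + 1.76 dB. SNR = 6.02 × 11 + 1.76 = 66.22 + 1.76 = 67.98 dB.

68.0 dB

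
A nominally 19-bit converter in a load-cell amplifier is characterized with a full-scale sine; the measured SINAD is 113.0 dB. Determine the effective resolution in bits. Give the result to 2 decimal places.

18.48 bits

(113.0 − 1.76) / 6.02 = 111.24/6.02 = 18.4784 effective bits.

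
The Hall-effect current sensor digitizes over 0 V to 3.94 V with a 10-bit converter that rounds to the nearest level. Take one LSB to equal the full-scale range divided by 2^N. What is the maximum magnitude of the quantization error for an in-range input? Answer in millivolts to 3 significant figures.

1.92 mV

Span = 3.94 V.
LSB = 3.94 V / 2^10 = 3.8477 mV.
|e|_max = LSB/2 = 1.92 mV.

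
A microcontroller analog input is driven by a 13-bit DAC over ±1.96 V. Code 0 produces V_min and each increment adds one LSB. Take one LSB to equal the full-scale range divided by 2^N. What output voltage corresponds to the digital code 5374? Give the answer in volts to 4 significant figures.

0.6115 V

Span: 1.96 V − (-1.96 V) = 3.92 V. LSB = 3.92 V / 2^13.
V_out = V_min + code × LSB = -1.96 V + 5374 × 3.92 V / 8192
      = -1.96 + 2.57154 = 0.611543 V.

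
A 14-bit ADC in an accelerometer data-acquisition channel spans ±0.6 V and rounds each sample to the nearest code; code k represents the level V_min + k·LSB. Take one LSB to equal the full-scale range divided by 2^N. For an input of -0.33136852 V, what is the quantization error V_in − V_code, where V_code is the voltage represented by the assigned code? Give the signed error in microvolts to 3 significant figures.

Range = 0.6 − (-0.6) = 1.2 V. LSB = 1.2 V / 2^14 ≈ 73.24 µV.
(V_in − V_min)/LSB = (-0.33136852 − (-0.6)) × 16384/1.2 = 3667.7151 → nearest code k = 3668.
V_code = V_min + k × range/2^14 = -0.6 + 3668 × 1.2/16384 = -0.33134765625 V.
V_in − V_code = -0.33136852 − (-0.33134765625) = −20.9 µV.

−20.9 µV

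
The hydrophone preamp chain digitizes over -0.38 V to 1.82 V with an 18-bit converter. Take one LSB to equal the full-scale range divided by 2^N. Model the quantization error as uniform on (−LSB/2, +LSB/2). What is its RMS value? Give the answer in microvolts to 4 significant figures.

Span: 1.82 V − (-0.38 V) = 2.2 V.
LSB = 2.2 V / 2^18 = 8.39233 µV.
σ_q = LSB/√12 = 8.39233 µV/3.4641 = 2.423 µV.

2.423 µV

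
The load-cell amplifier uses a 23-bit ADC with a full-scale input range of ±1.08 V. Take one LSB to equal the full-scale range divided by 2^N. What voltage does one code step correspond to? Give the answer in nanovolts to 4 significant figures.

Span: 1.08 V − (-1.08 V) = 2.16 V.
2^23 = 8388608 levels.
Step size = 2.16/8388608 V = 257.5 nV.

257.5 nV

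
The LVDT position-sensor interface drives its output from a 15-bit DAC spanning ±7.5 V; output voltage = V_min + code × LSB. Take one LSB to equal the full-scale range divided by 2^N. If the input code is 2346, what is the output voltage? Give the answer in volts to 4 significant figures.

-6.426 V

Span: 7.5 V − (-7.5 V) = 15 V. LSB = 15 V / 2^15.
Output = V_min + (2346/32768) × range = -7.5 + 0.0715942 × 15 V
      = -7.5 + 1.07391 = -6.42609 V.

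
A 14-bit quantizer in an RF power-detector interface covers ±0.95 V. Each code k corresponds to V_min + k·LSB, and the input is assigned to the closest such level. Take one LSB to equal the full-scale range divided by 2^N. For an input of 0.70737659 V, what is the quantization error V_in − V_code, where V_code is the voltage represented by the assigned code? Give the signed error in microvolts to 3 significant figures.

Span: 0.95 V − (-0.95 V) = 1.9 V. LSB = 1.9 V / 2^14 ≈ 116.0 µV.
Position in LSBs: (0.70737659 − (-0.95)) × 16384/1.9 = 14291.8200; rounding gives k = 14292.
V_code = -0.95 + (14292/16384) × 1.9 = 0.70739746094 V.
V_in − V_code = 0.70737659 − (0.70739746094) = −20.9 µV.

−20.9 µV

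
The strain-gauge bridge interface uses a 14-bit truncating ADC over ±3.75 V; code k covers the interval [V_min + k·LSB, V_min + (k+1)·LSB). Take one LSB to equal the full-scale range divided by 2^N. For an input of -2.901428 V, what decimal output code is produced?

1853

Full-scale range = 3.75 V − (-3.75 V) = 7.5 V. LSB = 7.5 V / 2^14 ≈ 457.8 µV.
V_in − V_min = -2.901428 − (-3.75) = 0.848572 V.
Divide by LSB: 0.848572 × 16384/7.5 = 1853.7338.
Truncating gives code 1853.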